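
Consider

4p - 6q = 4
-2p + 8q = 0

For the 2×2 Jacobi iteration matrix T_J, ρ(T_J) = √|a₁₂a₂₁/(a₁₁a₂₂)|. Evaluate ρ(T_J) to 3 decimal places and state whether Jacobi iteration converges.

0.612

a₁₂a₂₁/(a₁₁a₂₂) = (-6)·(-2) / ((4)·(8)) = 0.375000
ρ = √|0.375000| = √0.375000 = 0.612
ρ < 1, so Jacobi converges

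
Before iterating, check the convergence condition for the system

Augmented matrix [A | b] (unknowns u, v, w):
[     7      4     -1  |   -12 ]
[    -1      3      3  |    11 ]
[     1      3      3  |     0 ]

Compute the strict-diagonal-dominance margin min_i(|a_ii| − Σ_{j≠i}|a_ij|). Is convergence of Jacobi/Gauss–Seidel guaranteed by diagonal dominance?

-1

row 1: |7| − (4+1) = 2
row 2: |3| − (1+3) = -1
row 3: |3| − (1+3) = -1
minimum over rows = -1 → not strictly diagonally dominant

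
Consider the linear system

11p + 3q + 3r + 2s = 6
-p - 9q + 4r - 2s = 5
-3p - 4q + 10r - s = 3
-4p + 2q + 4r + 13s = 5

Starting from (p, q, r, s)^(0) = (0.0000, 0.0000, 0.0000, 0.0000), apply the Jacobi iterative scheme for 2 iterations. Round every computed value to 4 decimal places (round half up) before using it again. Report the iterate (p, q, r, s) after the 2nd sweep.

(0.5452, -0.5683, 0.2799, 0.5456)

Iteration 1:
  p = (6 - (3)·0.0000 - (3)·0.0000 - (2)·0.0000) / (11) = 0.5455
  q = (5 - (-1)·0.0000 - (4)·0.0000 - (-2)·0.0000) / (-9) = -0.5556
  r = (3 - (-3)·0.0000 - (-4)·0.0000 - (-1)·0.0000) / (10) = 0.3000
  s = (5 - (-4)·0.0000 - (2)·0.0000 - (4)·0.0000) / (13) = 0.3846
Iteration 2:
  p = (6 - (3)·-0.5556 - (3)·0.3000 - (2)·0.3846) / (11) = 0.5452
  q = (5 - (-1)·0.5455 - (4)·0.3000 - (-2)·0.3846) / (-9) = -0.5683
  r = (3 - (-3)·0.5455 - (-4)·-0.5556 - (-1)·0.3846) / (10) = 0.2799
  s = (5 - (-4)·0.5455 - (2)·-0.5556 - (4)·0.3000) / (13) = 0.5456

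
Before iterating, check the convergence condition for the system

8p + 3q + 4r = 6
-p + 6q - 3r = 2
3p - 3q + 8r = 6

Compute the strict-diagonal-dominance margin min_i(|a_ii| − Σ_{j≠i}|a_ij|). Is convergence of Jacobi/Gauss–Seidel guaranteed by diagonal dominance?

row 1: |8| − (3+4) = 1
row 2: |6| − (1+3) = 2
row 3: |8| − (3+3) = 2
minimum over rows = 1 → strictly diagonally dominant (convergence guaranteed)

1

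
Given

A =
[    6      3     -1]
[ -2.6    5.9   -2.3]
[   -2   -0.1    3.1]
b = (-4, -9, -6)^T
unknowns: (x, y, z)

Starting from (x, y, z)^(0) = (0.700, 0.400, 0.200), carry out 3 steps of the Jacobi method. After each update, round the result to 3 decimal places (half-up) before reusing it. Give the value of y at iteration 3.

-2.655

Iteration 1:
  x = (-4 - (3)·0.400 - (-1)·0.200) / (6) = -0.833
  y = (-9 - (-2.6)·0.700 - (-2.3)·0.200) / (5.9) = -1.139
  z = (-6 - (-2)·0.700 - (-0.1)·0.400) / (3.1) = -1.471
Iteration 2:
  x = (-4 - (3)·-1.139 - (-1)·-1.471) / (6) = -0.342
  y = (-9 - (-2.6)·-0.833 - (-2.3)·-1.471) / (5.9) = -2.466
  z = (-6 - (-2)·-0.833 - (-0.1)·-1.139) / (3.1) = -2.510
Iteration 3:
  x = (-4 - (3)·-2.466 - (-1)·-2.510) / (6) = 0.148
  y = (-9 - (-2.6)·-0.342 - (-2.3)·-2.510) / (5.9) = -2.655
  z = (-6 - (-2)·-0.342 - (-0.1)·-2.466) / (3.1) = -2.236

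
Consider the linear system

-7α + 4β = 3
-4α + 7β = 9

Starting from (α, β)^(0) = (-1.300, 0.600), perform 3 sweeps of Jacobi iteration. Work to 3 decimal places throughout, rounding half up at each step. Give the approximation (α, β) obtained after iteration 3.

(0.278, 1.218)

Iteration 1:
  α = (3 - (4)·0.600) / (-7) = -0.086
  β = (9 - (-4)·-1.300) / (7) = 0.543
Iteration 2:
  α = (3 - (4)·0.543) / (-7) = -0.118
  β = (9 - (-4)·-0.086) / (7) = 1.237
Iteration 3:
  α = (3 - (4)·1.237) / (-7) = 0.278
  β = (9 - (-4)·-0.118) / (7) = 1.218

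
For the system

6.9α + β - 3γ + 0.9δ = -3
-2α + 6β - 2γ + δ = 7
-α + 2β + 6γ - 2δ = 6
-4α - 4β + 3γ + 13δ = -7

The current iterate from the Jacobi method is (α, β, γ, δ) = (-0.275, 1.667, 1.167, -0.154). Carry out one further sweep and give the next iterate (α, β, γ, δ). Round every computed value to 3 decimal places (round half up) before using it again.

One sweep:
  α = (-3 - (1)·1.667 - (-3)·1.167 - (0.9)·-0.154) / (6.9) = -0.149
  β = (7 - (-2)·-0.275 - (-2)·1.167 - (1)·-0.154) / (6) = 1.490
  γ = (6 - (-1)·-0.275 - (2)·1.667 - (-2)·-0.154) / (6) = 0.347
  δ = (-7 - (-4)·-0.275 - (-4)·1.667 - (3)·1.167) / (13) = -0.379

(-0.149, 1.490, 0.347, -0.379)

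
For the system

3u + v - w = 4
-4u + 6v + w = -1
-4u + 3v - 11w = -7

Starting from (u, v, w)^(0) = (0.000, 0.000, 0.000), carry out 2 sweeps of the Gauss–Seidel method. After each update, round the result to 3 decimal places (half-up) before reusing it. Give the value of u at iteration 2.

1.209

Iteration 1:
  u = (4 - (1)·0.000 - (-1)·0.000) / (3) = 1.333
  v = (-1 - (-4)·1.333 - (1)·0.000) / (6) = 0.722
  w = (-7 - (-4)·1.333 - (3)·0.722) / (-11) = 0.349
Iteration 2:
  u = (4 - (1)·0.722 - (-1)·0.349) / (3) = 1.209
  v = (-1 - (-4)·1.209 - (1)·0.349) / (6) = 0.581
  w = (-7 - (-4)·1.209 - (3)·0.581) / (-11) = 0.355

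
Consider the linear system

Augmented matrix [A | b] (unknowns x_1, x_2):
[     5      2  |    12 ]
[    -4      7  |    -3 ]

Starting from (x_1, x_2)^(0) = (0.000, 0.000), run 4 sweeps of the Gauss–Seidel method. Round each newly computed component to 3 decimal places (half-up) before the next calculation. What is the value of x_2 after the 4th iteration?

Iteration 1:
  x_1 = (12 - (2)·0.000) / (5) = 2.400
  x_2 = (-3 - (-4)·2.400) / (7) = 0.943
Iteration 2:
  x_1 = (12 - (2)·0.943) / (5) = 2.023
  x_2 = (-3 - (-4)·2.023) / (7) = 0.727
Iteration 3:
  x_1 = (12 - (2)·0.727) / (5) = 2.109
  x_2 = (-3 - (-4)·2.109) / (7) = 0.777
Iteration 4:
  x_1 = (12 - (2)·0.777) / (5) = 2.089
  x_2 = (-3 - (-4)·2.089) / (7) = 0.765

0.765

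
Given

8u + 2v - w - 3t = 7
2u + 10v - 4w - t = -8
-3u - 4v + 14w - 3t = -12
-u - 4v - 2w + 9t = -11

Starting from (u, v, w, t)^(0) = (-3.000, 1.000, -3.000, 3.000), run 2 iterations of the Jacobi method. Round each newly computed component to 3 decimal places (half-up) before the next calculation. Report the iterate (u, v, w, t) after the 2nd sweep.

(0.412, -1.481, -1.258, -1.685)

Iteration 1:
  u = (7 - (2)·1.000 - (-1)·-3.000 - (-3)·3.000) / (8) = 1.375
  v = (-8 - (2)·-3.000 - (-4)·-3.000 - (-1)·3.000) / (10) = -1.100
  w = (-12 - (-3)·-3.000 - (-4)·1.000 - (-3)·3.000) / (14) = -0.571
  t = (-11 - (-1)·-3.000 - (-4)·1.000 - (-2)·-3.000) / (9) = -1.778
Iteration 2:
  u = (7 - (2)·-1.100 - (-1)·-0.571 - (-3)·-1.778) / (8) = 0.412
  v = (-8 - (2)·1.375 - (-4)·-0.571 - (-1)·-1.778) / (10) = -1.481
  w = (-12 - (-3)·1.375 - (-4)·-1.100 - (-3)·-1.778) / (14) = -1.258
  t = (-11 - (-1)·1.375 - (-4)·-1.100 - (-2)·-0.571) / (9) = -1.685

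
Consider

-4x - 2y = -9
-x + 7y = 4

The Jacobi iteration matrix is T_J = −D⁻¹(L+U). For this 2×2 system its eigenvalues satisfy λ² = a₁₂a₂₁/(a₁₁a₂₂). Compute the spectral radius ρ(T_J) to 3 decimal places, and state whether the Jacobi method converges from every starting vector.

0.267

a₁₂a₂₁/(a₁₁a₂₂) = (-2)·(-1) / ((-4)·(7)) = -0.071429
ρ = √|-0.071429| = √0.071429 = 0.267
ρ < 1, so Jacobi converges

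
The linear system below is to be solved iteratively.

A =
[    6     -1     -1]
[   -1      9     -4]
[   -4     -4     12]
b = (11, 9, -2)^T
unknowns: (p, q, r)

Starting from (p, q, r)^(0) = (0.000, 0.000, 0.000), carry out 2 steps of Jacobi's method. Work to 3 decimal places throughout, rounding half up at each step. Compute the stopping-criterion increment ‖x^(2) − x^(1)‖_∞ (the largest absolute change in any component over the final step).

0.945

Iteration 1:
  p = (11 - (-1)·0.000 - (-1)·0.000) / (6) = 1.833
  q = (9 - (-1)·0.000 - (-4)·0.000) / (9) = 1.000
  r = (-2 - (-4)·0.000 - (-4)·0.000) / (12) = -0.167
Iteration 2:
  p = (11 - (-1)·1.000 - (-1)·-0.167) / (6) = 1.972
  q = (9 - (-1)·1.833 - (-4)·-0.167) / (9) = 1.129
  r = (-2 - (-4)·1.833 - (-4)·1.000) / (12) = 0.778
Change: (0.139, 0.129, 0.945) → max |·| = 0.945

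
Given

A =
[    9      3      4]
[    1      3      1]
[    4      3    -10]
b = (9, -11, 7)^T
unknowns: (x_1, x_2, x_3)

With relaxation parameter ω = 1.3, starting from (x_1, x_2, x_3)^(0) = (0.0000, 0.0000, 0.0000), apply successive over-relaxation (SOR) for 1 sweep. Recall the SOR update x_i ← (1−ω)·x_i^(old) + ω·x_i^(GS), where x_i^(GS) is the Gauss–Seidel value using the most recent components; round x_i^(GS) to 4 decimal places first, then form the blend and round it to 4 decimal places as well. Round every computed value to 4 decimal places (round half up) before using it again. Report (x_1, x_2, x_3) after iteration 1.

(1.3000, -5.3300, -2.3127)

Iteration 1:
  x_1: GS value = (9 - (3)·0.0000 - (4)·0.0000) / (9) = 1.0000;  x_1 ← (1−ω)·0.0000 + ω·1.0000 = 1.3000
  x_2: GS value = (-11 - (1)·1.3000 - (1)·0.0000) / (3) = -4.1000;  x_2 ← (1−ω)·0.0000 + ω·-4.1000 = -5.3300
  x_3: GS value = (7 - (4)·1.3000 - (3)·-5.3300) / (-10) = -1.7790;  x_3 ← (1−ω)·0.0000 + ω·-1.7790 = -2.3127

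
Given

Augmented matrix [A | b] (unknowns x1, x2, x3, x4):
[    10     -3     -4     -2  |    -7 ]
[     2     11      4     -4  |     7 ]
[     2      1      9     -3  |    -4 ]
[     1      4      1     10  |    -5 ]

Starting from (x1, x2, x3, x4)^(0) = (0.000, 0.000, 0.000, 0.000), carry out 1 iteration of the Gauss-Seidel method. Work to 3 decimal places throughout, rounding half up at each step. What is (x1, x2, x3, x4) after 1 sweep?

Iteration 1:
  x1 = (-7 - (-3)·0.000 - (-4)·0.000 - (-2)·0.000) / (10) = -0.700
  x2 = (7 - (2)·-0.700 - (4)·0.000 - (-4)·0.000) / (11) = 0.764
  x3 = (-4 - (2)·-0.700 - (1)·0.764 - (-3)·0.000) / (9) = -0.374
  x4 = (-5 - (1)·-0.700 - (4)·0.764 - (1)·-0.374) / (10) = -0.698

(-0.700, 0.764, -0.374, -0.698)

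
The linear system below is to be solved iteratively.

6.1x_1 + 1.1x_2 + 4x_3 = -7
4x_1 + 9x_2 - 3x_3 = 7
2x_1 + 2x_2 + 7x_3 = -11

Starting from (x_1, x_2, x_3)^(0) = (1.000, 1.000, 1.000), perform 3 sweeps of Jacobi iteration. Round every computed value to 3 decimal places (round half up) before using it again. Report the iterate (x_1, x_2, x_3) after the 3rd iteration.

Iteration 1:
  x_1 = (-7 - (1.1)·1.000 - (4)·1.000) / (6.1) = -1.984
  x_2 = (7 - (4)·1.000 - (-3)·1.000) / (9) = 0.667
  x_3 = (-11 - (2)·1.000 - (2)·1.000) / (7) = -2.143
Iteration 2:
  x_1 = (-7 - (1.1)·0.667 - (4)·-2.143) / (6.1) = 0.137
  x_2 = (7 - (4)·-1.984 - (-3)·-2.143) / (9) = 0.945
  x_3 = (-11 - (2)·-1.984 - (2)·0.667) / (7) = -1.195
Iteration 3:
  x_1 = (-7 - (1.1)·0.945 - (4)·-1.195) / (6.1) = -0.534
  x_2 = (7 - (4)·0.137 - (-3)·-1.195) / (9) = 0.319
  x_3 = (-11 - (2)·0.137 - (2)·0.945) / (7) = -1.881

(-0.534, 0.319, -1.881)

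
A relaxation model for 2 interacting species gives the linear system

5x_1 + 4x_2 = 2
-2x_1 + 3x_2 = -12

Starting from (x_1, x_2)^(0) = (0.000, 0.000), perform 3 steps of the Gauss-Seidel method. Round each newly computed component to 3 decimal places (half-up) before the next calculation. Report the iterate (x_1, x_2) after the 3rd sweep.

(1.794, -2.804)

Iteration 1:
  x_1 = (2 - (4)·0.000) / (5) = 0.400
  x_2 = (-12 - (-2)·0.400) / (3) = -3.733
Iteration 2:
  x_1 = (2 - (4)·-3.733) / (5) = 3.386
  x_2 = (-12 - (-2)·3.386) / (3) = -1.743
Iteration 3:
  x_1 = (2 - (4)·-1.743) / (5) = 1.794
  x_2 = (-12 - (-2)·1.794) / (3) = -2.804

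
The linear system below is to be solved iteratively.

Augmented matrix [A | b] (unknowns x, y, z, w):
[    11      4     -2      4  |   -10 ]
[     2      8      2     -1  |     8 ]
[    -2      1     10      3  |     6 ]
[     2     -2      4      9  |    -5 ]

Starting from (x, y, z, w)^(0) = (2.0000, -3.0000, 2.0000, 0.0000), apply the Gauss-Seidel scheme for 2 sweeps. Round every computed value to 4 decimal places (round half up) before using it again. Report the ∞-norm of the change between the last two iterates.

Iteration 1:
  x = (-10 - (4)·-3.0000 - (-2)·2.0000 - (4)·0.0000) / (11) = 0.5455
  y = (8 - (2)·0.5455 - (2)·2.0000 - (-1)·0.0000) / (8) = 0.3636
  z = (6 - (-2)·0.5455 - (1)·0.3636 - (3)·0.0000) / (10) = 0.6727
  w = (-5 - (2)·0.5455 - (-2)·0.3636 - (4)·0.6727) / (9) = -0.8950
Iteration 2:
  x = (-10 - (4)·0.3636 - (-2)·0.6727 - (4)·-0.8950) / (11) = -0.5935
  y = (8 - (2)·-0.5935 - (2)·0.6727 - (-1)·-0.8950) / (8) = 0.8683
  z = (6 - (-2)·-0.5935 - (1)·0.8683 - (3)·-0.8950) / (10) = 0.6630
  w = (-5 - (2)·-0.5935 - (-2)·0.8683 - (4)·0.6630) / (9) = -0.5254
Change: (-1.1390, 0.5047, -0.0097, 0.3696) → max |·| = 1.1390

1.1390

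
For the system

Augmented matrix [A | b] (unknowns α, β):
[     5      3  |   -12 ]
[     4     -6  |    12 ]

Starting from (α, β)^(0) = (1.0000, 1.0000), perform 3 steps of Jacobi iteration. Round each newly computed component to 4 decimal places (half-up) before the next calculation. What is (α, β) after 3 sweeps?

(0.0000, -3.0667)

Iteration 1:
  α = (-12 - (3)·1.0000) / (5) = -3.0000
  β = (12 - (4)·1.0000) / (-6) = -1.3333
Iteration 2:
  α = (-12 - (3)·-1.3333) / (5) = -1.6000
  β = (12 - (4)·-3.0000) / (-6) = -4.0000
Iteration 3:
  α = (-12 - (3)·-4.0000) / (5) = 0.0000
  β = (12 - (4)·-1.6000) / (-6) = -3.0667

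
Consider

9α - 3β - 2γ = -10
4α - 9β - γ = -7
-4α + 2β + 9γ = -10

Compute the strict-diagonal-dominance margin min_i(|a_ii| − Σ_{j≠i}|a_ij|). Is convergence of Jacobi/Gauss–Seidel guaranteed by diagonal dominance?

3

row 1: |9| − (3+2) = 4
row 2: |-9| − (4+1) = 4
row 3: |9| − (4+2) = 3
minimum over rows = 3 → strictly diagonally dominant (convergence guaranteed)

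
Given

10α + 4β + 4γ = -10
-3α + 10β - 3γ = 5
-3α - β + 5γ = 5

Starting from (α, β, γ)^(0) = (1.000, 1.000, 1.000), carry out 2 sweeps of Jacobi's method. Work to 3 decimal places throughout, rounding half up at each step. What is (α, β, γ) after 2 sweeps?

Iteration 1:
  α = (-10 - (4)·1.000 - (4)·1.000) / (10) = -1.800
  β = (5 - (-3)·1.000 - (-3)·1.000) / (10) = 1.100
  γ = (5 - (-3)·1.000 - (-1)·1.000) / (5) = 1.800
Iteration 2:
  α = (-10 - (4)·1.100 - (4)·1.800) / (10) = -2.160
  β = (5 - (-3)·-1.800 - (-3)·1.800) / (10) = 0.500
  γ = (5 - (-3)·-1.800 - (-1)·1.100) / (5) = 0.140

(-2.160, 0.500, 0.140)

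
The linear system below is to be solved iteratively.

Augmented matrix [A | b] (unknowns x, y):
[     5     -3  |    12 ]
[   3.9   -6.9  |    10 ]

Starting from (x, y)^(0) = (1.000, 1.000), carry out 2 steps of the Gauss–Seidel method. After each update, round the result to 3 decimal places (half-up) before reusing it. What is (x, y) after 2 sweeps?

Iteration 1:
  x = (12 - (-3)·1.000) / (5) = 3.000
  y = (10 - (3.9)·3.000) / (-6.9) = 0.246
Iteration 2:
  x = (12 - (-3)·0.246) / (5) = 2.548
  y = (10 - (3.9)·2.548) / (-6.9) = -0.009

(2.548, -0.009)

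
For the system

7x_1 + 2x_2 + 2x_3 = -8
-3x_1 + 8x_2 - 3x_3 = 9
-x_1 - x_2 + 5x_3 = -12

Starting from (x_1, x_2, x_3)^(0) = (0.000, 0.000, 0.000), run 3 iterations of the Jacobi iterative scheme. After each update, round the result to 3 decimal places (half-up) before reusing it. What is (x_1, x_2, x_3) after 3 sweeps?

Iteration 1:
  x_1 = (-8 - (2)·0.000 - (2)·0.000) / (7) = -1.143
  x_2 = (9 - (-3)·0.000 - (-3)·0.000) / (8) = 1.125
  x_3 = (-12 - (-1)·0.000 - (-1)·0.000) / (5) = -2.400
Iteration 2:
  x_1 = (-8 - (2)·1.125 - (2)·-2.400) / (7) = -0.779
  x_2 = (9 - (-3)·-1.143 - (-3)·-2.400) / (8) = -0.204
  x_3 = (-12 - (-1)·-1.143 - (-1)·1.125) / (5) = -2.404
Iteration 3:
  x_1 = (-8 - (2)·-0.204 - (2)·-2.404) / (7) = -0.398
  x_2 = (9 - (-3)·-0.779 - (-3)·-2.404) / (8) = -0.069
  x_3 = (-12 - (-1)·-0.779 - (-1)·-0.204) / (5) = -2.597

(-0.398, -0.069, -2.597)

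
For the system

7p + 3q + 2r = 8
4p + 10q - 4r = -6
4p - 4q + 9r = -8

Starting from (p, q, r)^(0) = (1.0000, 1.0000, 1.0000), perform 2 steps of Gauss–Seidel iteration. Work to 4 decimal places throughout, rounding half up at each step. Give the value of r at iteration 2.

Iteration 1:
  p = (8 - (3)·1.0000 - (2)·1.0000) / (7) = 0.4286
  q = (-6 - (4)·0.4286 - (-4)·1.0000) / (10) = -0.3714
  r = (-8 - (4)·0.4286 - (-4)·-0.3714) / (9) = -1.2444
Iteration 2:
  p = (8 - (3)·-0.3714 - (2)·-1.2444) / (7) = 1.6576
  q = (-6 - (4)·1.6576 - (-4)·-1.2444) / (10) = -1.7608
  r = (-8 - (4)·1.6576 - (-4)·-1.7608) / (9) = -2.4082

-2.4082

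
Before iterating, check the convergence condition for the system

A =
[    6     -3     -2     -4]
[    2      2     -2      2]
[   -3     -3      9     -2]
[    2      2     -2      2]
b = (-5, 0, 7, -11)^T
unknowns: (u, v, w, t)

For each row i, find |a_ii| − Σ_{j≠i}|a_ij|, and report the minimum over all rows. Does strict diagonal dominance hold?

-4

row 1: |6| − (3+2+4) = -3
row 2: |2| − (2+2+2) = -4
row 3: |9| − (3+3+2) = 1
row 4: |2| − (2+2+2) = -4
minimum over rows = -4 → not strictly diagonally dominant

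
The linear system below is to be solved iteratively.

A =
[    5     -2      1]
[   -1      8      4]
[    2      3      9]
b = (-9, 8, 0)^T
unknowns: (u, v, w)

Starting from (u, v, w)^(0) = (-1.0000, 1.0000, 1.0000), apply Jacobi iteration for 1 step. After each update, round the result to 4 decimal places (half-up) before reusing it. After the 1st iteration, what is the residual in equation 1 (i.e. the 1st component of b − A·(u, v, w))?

Iteration 1:
  u = (-9 - (-2)·1.0000 - (1)·1.0000) / (5) = -1.6000
  v = (8 - (-1)·-1.0000 - (4)·1.0000) / (8) = 0.3750
  w = (0 - (2)·-1.0000 - (3)·1.0000) / (9) = -0.1111
Residual b − A·x = (-0.1389, 3.8444, 3.0749)

-0.1389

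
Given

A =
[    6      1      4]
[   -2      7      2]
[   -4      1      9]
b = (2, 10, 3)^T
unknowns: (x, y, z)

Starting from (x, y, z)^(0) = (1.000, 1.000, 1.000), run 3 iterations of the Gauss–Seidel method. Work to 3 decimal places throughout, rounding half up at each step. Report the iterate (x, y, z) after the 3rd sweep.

Iteration 1:
  x = (2 - (1)·1.000 - (4)·1.000) / (6) = -0.500
  y = (10 - (-2)·-0.500 - (2)·1.000) / (7) = 1.000
  z = (3 - (-4)·-0.500 - (1)·1.000) / (9) = 0.000
Iteration 2:
  x = (2 - (1)·1.000 - (4)·0.000) / (6) = 0.167
  y = (10 - (-2)·0.167 - (2)·0.000) / (7) = 1.476
  z = (3 - (-4)·0.167 - (1)·1.476) / (9) = 0.244
Iteration 3:
  x = (2 - (1)·1.476 - (4)·0.244) / (6) = -0.075
  y = (10 - (-2)·-0.075 - (2)·0.244) / (7) = 1.337
  z = (3 - (-4)·-0.075 - (1)·1.337) / (9) = 0.151

(-0.075, 1.337, 0.151)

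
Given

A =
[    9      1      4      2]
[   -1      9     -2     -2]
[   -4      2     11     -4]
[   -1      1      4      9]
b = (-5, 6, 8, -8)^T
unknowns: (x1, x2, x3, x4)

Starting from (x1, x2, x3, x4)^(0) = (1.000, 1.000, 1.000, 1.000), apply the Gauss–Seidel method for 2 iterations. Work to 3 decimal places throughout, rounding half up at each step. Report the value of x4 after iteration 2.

Iteration 1:
  x1 = (-5 - (1)·1.000 - (4)·1.000 - (2)·1.000) / (9) = -1.333
  x2 = (6 - (-1)·-1.333 - (-2)·1.000 - (-2)·1.000) / (9) = 0.963
  x3 = (8 - (-4)·-1.333 - (2)·0.963 - (-4)·1.000) / (11) = 0.431
  x4 = (-8 - (-1)·-1.333 - (1)·0.963 - (4)·0.431) / (9) = -1.336
Iteration 2:
  x1 = (-5 - (1)·0.963 - (4)·0.431 - (2)·-1.336) / (9) = -0.557
  x2 = (6 - (-1)·-0.557 - (-2)·0.431 - (-2)·-1.336) / (9) = 0.404
  x3 = (8 - (-4)·-0.557 - (2)·0.404 - (-4)·-1.336) / (11) = -0.035
  x4 = (-8 - (-1)·-0.557 - (1)·0.404 - (4)·-0.035) / (9) = -0.980

-0.980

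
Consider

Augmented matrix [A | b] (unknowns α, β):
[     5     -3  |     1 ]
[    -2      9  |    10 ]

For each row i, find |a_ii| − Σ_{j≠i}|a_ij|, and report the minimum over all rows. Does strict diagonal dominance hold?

2

row 1: |5| − (3) = 2
row 2: |9| − (2) = 7
minimum over rows = 2 → strictly diagonally dominant (convergence guaranteed)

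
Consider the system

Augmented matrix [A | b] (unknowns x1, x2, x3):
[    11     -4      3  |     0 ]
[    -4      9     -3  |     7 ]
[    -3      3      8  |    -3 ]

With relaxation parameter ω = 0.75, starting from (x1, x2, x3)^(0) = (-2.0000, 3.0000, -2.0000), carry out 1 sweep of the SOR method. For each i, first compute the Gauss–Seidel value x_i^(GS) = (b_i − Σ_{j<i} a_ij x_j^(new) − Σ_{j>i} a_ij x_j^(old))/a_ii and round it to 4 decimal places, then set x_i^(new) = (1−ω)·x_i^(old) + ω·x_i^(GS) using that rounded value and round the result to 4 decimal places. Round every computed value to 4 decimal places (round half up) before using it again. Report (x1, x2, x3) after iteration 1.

Iteration 1:
  x1: GS value = (0 - (-4)·3.0000 - (3)·-2.0000) / (11) = 1.6364;  x1 ← (1−ω)·-2.0000 + ω·1.6364 = 0.7273
  x2: GS value = (7 - (-4)·0.7273 - (-3)·-2.0000) / (9) = 0.4344;  x2 ← (1−ω)·3.0000 + ω·0.4344 = 1.0758
  x3: GS value = (-3 - (-3)·0.7273 - (3)·1.0758) / (8) = -0.5057;  x3 ← (1−ω)·-2.0000 + ω·-0.5057 = -0.8793

(0.7273, 1.0758, -0.8793)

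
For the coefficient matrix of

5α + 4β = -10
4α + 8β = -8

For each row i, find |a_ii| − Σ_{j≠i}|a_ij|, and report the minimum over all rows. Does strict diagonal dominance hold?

1

row 1: |5| − (4) = 1
row 2: |8| − (4) = 4
minimum over rows = 1 → strictly diagonally dominant (convergence guaranteed)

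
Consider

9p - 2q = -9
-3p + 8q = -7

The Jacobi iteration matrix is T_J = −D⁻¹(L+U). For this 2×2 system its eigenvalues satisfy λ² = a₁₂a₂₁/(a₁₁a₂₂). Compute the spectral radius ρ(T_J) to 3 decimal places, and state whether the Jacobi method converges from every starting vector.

a₁₂a₂₁/(a₁₁a₂₂) = (-2)·(-3) / ((9)·(8)) = 0.083333
ρ = √|0.083333| = √0.083333 = 0.289
ρ < 1, so Jacobi converges

0.289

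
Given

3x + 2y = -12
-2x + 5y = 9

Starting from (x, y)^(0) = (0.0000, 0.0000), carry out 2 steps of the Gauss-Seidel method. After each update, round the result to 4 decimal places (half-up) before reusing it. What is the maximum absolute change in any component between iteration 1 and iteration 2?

0.1333

Iteration 1:
  x = (-12 - (2)·0.0000) / (3) = -4.0000
  y = (9 - (-2)·-4.0000) / (5) = 0.2000
Iteration 2:
  x = (-12 - (2)·0.2000) / (3) = -4.1333
  y = (9 - (-2)·-4.1333) / (5) = 0.1467
Change: (-0.1333, -0.0533) → max |·| = 0.1333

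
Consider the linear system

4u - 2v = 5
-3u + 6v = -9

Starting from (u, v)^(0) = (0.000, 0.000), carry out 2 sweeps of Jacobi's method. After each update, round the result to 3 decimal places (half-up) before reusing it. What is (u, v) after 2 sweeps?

(0.500, -0.875)

Iteration 1:
  u = (5 - (-2)·0.000) / (4) = 1.250
  v = (-9 - (-3)·0.000) / (6) = -1.500
Iteration 2:
  u = (5 - (-2)·-1.500) / (4) = 0.500
  v = (-9 - (-3)·1.250) / (6) = -0.875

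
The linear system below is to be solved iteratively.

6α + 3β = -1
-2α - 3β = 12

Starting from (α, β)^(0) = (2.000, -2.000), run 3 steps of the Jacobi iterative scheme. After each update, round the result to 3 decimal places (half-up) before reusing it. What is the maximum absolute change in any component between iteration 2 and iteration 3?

1.112

Iteration 1:
  α = (-1 - (3)·-2.000) / (6) = 0.833
  β = (12 - (-2)·2.000) / (-3) = -5.333
Iteration 2:
  α = (-1 - (3)·-5.333) / (6) = 2.500
  β = (12 - (-2)·0.833) / (-3) = -4.555
Iteration 3:
  α = (-1 - (3)·-4.555) / (6) = 2.111
  β = (12 - (-2)·2.500) / (-3) = -5.667
Change: (-0.389, -1.112) → max |·| = 1.112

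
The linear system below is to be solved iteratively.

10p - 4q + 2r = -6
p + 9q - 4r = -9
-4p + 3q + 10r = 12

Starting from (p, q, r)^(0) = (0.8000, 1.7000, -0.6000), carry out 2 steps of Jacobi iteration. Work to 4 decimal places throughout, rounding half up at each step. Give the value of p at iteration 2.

Iteration 1:
  p = (-6 - (-4)·1.7000 - (2)·-0.6000) / (10) = 0.2000
  q = (-9 - (1)·0.8000 - (-4)·-0.6000) / (9) = -1.3556
  r = (12 - (-4)·0.8000 - (3)·1.7000) / (10) = 1.0100
Iteration 2:
  p = (-6 - (-4)·-1.3556 - (2)·1.0100) / (10) = -1.3442
  q = (-9 - (1)·0.2000 - (-4)·1.0100) / (9) = -0.5733
  r = (12 - (-4)·0.2000 - (3)·-1.3556) / (10) = 1.6867

-1.3442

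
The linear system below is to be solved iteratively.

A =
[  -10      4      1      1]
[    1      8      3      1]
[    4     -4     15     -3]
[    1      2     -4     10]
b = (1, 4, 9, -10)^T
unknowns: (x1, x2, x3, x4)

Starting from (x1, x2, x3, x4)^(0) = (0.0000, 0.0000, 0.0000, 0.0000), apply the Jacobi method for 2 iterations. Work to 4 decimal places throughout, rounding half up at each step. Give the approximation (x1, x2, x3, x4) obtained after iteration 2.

Iteration 1:
  x1 = (1 - (4)·0.0000 - (1)·0.0000 - (1)·0.0000) / (-10) = -0.1000
  x2 = (4 - (1)·0.0000 - (3)·0.0000 - (1)·0.0000) / (8) = 0.5000
  x3 = (9 - (4)·0.0000 - (-4)·0.0000 - (-3)·0.0000) / (15) = 0.6000
  x4 = (-10 - (1)·0.0000 - (2)·0.0000 - (-4)·0.0000) / (10) = -1.0000
Iteration 2:
  x1 = (1 - (4)·0.5000 - (1)·0.6000 - (1)·-1.0000) / (-10) = 0.0600
  x2 = (4 - (1)·-0.1000 - (3)·0.6000 - (1)·-1.0000) / (8) = 0.4125
  x3 = (9 - (4)·-0.1000 - (-4)·0.5000 - (-3)·-1.0000) / (15) = 0.5600
  x4 = (-10 - (1)·-0.1000 - (2)·0.5000 - (-4)·0.6000) / (10) = -0.8500

(0.0600, 0.4125, 0.5600, -0.8500)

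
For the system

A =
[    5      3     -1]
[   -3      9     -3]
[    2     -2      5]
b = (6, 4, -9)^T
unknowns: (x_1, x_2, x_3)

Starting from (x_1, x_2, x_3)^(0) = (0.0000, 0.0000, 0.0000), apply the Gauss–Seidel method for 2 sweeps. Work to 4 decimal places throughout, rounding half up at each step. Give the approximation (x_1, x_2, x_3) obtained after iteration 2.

(0.3049, -0.1013, -1.9625)

Iteration 1:
  x_1 = (6 - (3)·0.0000 - (-1)·0.0000) / (5) = 1.2000
  x_2 = (4 - (-3)·1.2000 - (-3)·0.0000) / (9) = 0.8444
  x_3 = (-9 - (2)·1.2000 - (-2)·0.8444) / (5) = -1.9422
Iteration 2:
  x_1 = (6 - (3)·0.8444 - (-1)·-1.9422) / (5) = 0.3049
  x_2 = (4 - (-3)·0.3049 - (-3)·-1.9422) / (9) = -0.1013
  x_3 = (-9 - (2)·0.3049 - (-2)·-0.1013) / (5) = -1.9625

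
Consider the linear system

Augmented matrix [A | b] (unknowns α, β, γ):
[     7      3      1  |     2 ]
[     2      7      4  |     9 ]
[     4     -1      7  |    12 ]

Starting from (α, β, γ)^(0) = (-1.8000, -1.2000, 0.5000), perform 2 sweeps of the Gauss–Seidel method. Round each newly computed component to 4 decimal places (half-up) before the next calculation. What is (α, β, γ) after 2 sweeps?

Iteration 1:
  α = (2 - (3)·-1.2000 - (1)·0.5000) / (7) = 0.7286
  β = (9 - (2)·0.7286 - (4)·0.5000) / (7) = 0.7918
  γ = (12 - (4)·0.7286 - (-1)·0.7918) / (7) = 1.4111
Iteration 2:
  α = (2 - (3)·0.7918 - (1)·1.4111) / (7) = -0.2552
  β = (9 - (2)·-0.2552 - (4)·1.4111) / (7) = 0.5523
  γ = (12 - (4)·-0.2552 - (-1)·0.5523) / (7) = 1.9390

(-0.2552, 0.5523, 1.9390)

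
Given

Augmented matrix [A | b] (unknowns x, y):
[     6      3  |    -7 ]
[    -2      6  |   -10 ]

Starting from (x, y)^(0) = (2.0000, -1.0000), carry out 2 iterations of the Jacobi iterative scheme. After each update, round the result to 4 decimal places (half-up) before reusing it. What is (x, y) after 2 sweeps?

(-0.6667, -1.8889)

Iteration 1:
  x = (-7 - (3)·-1.0000) / (6) = -0.6667
  y = (-10 - (-2)·2.0000) / (6) = -1.0000
Iteration 2:
  x = (-7 - (3)·-1.0000) / (6) = -0.6667
  y = (-10 - (-2)·-0.6667) / (6) = -1.8889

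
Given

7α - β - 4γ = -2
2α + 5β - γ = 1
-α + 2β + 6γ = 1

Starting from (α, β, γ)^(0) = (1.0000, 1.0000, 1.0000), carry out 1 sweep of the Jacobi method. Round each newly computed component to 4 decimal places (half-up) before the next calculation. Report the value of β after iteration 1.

0.0000

Iteration 1:
  α = (-2 - (-1)·1.0000 - (-4)·1.0000) / (7) = 0.4286
  β = (1 - (2)·1.0000 - (-1)·1.0000) / (5) = 0.0000
  γ = (1 - (-1)·1.0000 - (2)·1.0000) / (6) = 0.0000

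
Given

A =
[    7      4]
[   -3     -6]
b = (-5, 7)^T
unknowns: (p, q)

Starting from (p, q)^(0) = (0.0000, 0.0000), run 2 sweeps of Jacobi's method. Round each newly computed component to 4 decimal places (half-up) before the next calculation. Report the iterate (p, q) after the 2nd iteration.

Iteration 1:
  p = (-5 - (4)·0.0000) / (7) = -0.7143
  q = (7 - (-3)·0.0000) / (-6) = -1.1667
Iteration 2:
  p = (-5 - (4)·-1.1667) / (7) = -0.0476
  q = (7 - (-3)·-0.7143) / (-6) = -0.8095

(-0.0476, -0.8095)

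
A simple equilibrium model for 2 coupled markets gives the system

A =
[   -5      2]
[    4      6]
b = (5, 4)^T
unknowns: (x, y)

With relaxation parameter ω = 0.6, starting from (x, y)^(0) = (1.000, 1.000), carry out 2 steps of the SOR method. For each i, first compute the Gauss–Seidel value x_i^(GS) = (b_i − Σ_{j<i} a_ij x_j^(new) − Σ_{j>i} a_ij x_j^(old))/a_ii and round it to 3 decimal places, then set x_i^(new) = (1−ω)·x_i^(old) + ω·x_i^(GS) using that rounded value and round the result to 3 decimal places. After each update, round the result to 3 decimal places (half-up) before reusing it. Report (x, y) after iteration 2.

(-0.396, 0.872)

Iteration 1:
  x: GS value = (5 - (2)·1.000) / (-5) = -0.600;  x ← (1−ω)·1.000 + ω·-0.600 = 0.040
  y: GS value = (4 - (4)·0.040) / (6) = 0.640;  y ← (1−ω)·1.000 + ω·0.640 = 0.784
Iteration 2:
  x: GS value = (5 - (2)·0.784) / (-5) = -0.686;  x ← (1−ω)·0.040 + ω·-0.686 = -0.396
  y: GS value = (4 - (4)·-0.396) / (6) = 0.931;  y ← (1−ω)·0.784 + ω·0.931 = 0.872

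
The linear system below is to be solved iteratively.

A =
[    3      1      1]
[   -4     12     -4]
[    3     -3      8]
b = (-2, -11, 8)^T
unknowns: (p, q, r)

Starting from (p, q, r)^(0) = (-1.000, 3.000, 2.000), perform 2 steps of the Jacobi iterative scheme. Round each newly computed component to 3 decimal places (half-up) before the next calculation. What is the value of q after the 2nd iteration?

-0.861

Iteration 1:
  p = (-2 - (1)·3.000 - (1)·2.000) / (3) = -2.333
  q = (-11 - (-4)·-1.000 - (-4)·2.000) / (12) = -0.583
  r = (8 - (3)·-1.000 - (-3)·3.000) / (8) = 2.500
Iteration 2:
  p = (-2 - (1)·-0.583 - (1)·2.500) / (3) = -1.306
  q = (-11 - (-4)·-2.333 - (-4)·2.500) / (12) = -0.861
  r = (8 - (3)·-2.333 - (-3)·-0.583) / (8) = 1.656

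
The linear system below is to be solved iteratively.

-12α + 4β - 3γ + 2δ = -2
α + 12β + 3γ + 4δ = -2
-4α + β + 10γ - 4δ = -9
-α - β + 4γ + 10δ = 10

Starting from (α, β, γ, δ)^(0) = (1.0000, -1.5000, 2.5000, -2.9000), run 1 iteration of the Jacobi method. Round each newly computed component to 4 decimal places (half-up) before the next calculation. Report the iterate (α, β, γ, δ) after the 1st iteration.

Iteration 1:
  α = (-2 - (4)·-1.5000 - (-3)·2.5000 - (2)·-2.9000) / (-12) = -1.4417
  β = (-2 - (1)·1.0000 - (3)·2.5000 - (4)·-2.9000) / (12) = 0.0917
  γ = (-9 - (-4)·1.0000 - (1)·-1.5000 - (-4)·-2.9000) / (10) = -1.5100
  δ = (10 - (-1)·1.0000 - (-1)·-1.5000 - (4)·2.5000) / (10) = -0.0500

(-1.4417, 0.0917, -1.5100, -0.0500)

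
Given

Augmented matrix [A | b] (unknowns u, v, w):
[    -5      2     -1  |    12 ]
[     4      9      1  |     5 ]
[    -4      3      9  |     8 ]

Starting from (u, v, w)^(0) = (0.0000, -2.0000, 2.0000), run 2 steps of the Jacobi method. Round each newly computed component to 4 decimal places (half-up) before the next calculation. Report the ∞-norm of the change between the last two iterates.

Iteration 1:
  u = (12 - (2)·-2.0000 - (-1)·2.0000) / (-5) = -3.6000
  v = (5 - (4)·0.0000 - (1)·2.0000) / (9) = 0.3333
  w = (8 - (-4)·0.0000 - (3)·-2.0000) / (9) = 1.5556
Iteration 2:
  u = (12 - (2)·0.3333 - (-1)·1.5556) / (-5) = -2.5778
  v = (5 - (4)·-3.6000 - (1)·1.5556) / (9) = 1.9827
  w = (8 - (-4)·-3.6000 - (3)·0.3333) / (9) = -0.8222
Change: (1.0222, 1.6494, -2.3778) → max |·| = 2.3778

2.3778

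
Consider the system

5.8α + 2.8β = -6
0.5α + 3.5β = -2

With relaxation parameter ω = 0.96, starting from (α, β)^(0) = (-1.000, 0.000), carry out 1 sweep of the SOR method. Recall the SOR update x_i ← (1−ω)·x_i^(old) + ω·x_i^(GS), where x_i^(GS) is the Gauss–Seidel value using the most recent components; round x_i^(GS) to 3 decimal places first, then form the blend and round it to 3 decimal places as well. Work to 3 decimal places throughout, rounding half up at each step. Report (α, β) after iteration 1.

Iteration 1:
  α: GS value = (-6 - (2.8)·0.000) / (5.8) = -1.034;  α ← (1−ω)·-1.000 + ω·-1.034 = -1.033
  β: GS value = (-2 - (0.5)·-1.033) / (3.5) = -0.424;  β ← (1−ω)·0.000 + ω·-0.424 = -0.407

(-1.033, -0.407)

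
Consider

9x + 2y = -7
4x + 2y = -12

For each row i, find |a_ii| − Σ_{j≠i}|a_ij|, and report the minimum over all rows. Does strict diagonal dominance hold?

row 1: |9| − (2) = 7
row 2: |2| − (4) = -2
minimum over rows = -2 → not strictly diagonally dominant

-2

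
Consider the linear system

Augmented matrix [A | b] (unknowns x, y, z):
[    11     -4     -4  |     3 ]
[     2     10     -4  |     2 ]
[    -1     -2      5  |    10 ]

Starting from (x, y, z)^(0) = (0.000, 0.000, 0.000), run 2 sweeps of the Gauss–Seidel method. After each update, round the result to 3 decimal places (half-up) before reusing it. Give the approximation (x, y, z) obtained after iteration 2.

Iteration 1:
  x = (3 - (-4)·0.000 - (-4)·0.000) / (11) = 0.273
  y = (2 - (2)·0.273 - (-4)·0.000) / (10) = 0.145
  z = (10 - (-1)·0.273 - (-2)·0.145) / (5) = 2.113
Iteration 2:
  x = (3 - (-4)·0.145 - (-4)·2.113) / (11) = 1.094
  y = (2 - (2)·1.094 - (-4)·2.113) / (10) = 0.826
  z = (10 - (-1)·1.094 - (-2)·0.826) / (5) = 2.549

(1.094, 0.826, 2.549)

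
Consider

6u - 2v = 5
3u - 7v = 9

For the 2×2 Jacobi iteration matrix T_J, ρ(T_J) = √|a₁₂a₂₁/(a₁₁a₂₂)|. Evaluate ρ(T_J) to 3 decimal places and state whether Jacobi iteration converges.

a₁₂a₂₁/(a₁₁a₂₂) = (-2)·(3) / ((6)·(-7)) = 0.142857
ρ = √|0.142857| = √0.142857 = 0.378
ρ < 1, so Jacobi converges

0.378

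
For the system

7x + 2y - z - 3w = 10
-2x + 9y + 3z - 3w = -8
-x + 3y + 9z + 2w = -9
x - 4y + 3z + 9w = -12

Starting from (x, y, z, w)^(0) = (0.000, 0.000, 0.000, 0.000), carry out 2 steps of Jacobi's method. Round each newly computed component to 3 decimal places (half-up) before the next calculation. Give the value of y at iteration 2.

Iteration 1:
  x = (10 - (2)·0.000 - (-1)·0.000 - (-3)·0.000) / (7) = 1.429
  y = (-8 - (-2)·0.000 - (3)·0.000 - (-3)·0.000) / (9) = -0.889
  z = (-9 - (-1)·0.000 - (3)·0.000 - (2)·0.000) / (9) = -1.000
  w = (-12 - (1)·0.000 - (-4)·0.000 - (3)·0.000) / (9) = -1.333
Iteration 2:
  x = (10 - (2)·-0.889 - (-1)·-1.000 - (-3)·-1.333) / (7) = 0.968
  y = (-8 - (-2)·1.429 - (3)·-1.000 - (-3)·-1.333) / (9) = -0.682
  z = (-9 - (-1)·1.429 - (3)·-0.889 - (2)·-1.333) / (9) = -0.249
  w = (-12 - (1)·1.429 - (-4)·-0.889 - (3)·-1.000) / (9) = -1.554

-0.682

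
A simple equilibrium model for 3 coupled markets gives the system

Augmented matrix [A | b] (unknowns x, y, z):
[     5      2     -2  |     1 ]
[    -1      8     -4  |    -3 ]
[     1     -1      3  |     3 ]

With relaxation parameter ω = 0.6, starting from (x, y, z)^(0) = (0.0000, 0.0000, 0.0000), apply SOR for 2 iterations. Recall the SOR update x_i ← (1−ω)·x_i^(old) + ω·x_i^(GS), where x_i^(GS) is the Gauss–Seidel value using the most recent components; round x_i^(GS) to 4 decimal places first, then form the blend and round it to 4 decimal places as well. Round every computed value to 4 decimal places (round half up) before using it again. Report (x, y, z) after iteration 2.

Iteration 1:
  x: GS value = (1 - (2)·0.0000 - (-2)·0.0000) / (5) = 0.2000;  x ← (1−ω)·0.0000 + ω·0.2000 = 0.1200
  y: GS value = (-3 - (-1)·0.1200 - (-4)·0.0000) / (8) = -0.3600;  y ← (1−ω)·0.0000 + ω·-0.3600 = -0.2160
  z: GS value = (3 - (1)·0.1200 - (-1)·-0.2160) / (3) = 0.8880;  z ← (1−ω)·0.0000 + ω·0.8880 = 0.5328
Iteration 2:
  x: GS value = (1 - (2)·-0.2160 - (-2)·0.5328) / (5) = 0.4995;  x ← (1−ω)·0.1200 + ω·0.4995 = 0.3477
  y: GS value = (-3 - (-1)·0.3477 - (-4)·0.5328) / (8) = -0.0651;  y ← (1−ω)·-0.2160 + ω·-0.0651 = -0.1255
  z: GS value = (3 - (1)·0.3477 - (-1)·-0.1255) / (3) = 0.8423;  z ← (1−ω)·0.5328 + ω·0.8423 = 0.7185

(0.3477, -0.1255, 0.7185)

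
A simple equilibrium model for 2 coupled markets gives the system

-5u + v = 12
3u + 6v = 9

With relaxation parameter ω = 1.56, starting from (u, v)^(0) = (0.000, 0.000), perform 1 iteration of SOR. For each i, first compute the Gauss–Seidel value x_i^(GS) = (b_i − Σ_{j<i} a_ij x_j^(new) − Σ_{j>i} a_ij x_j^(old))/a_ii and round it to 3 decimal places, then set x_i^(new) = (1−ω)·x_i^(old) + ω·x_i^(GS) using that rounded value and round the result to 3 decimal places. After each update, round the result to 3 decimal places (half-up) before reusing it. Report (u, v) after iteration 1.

Iteration 1:
  u: GS value = (12 - (1)·0.000) / (-5) = -2.400;  u ← (1−ω)·0.000 + ω·-2.400 = -3.744
  v: GS value = (9 - (3)·-3.744) / (6) = 3.372;  v ← (1−ω)·0.000 + ω·3.372 = 5.260

(-3.744, 5.260)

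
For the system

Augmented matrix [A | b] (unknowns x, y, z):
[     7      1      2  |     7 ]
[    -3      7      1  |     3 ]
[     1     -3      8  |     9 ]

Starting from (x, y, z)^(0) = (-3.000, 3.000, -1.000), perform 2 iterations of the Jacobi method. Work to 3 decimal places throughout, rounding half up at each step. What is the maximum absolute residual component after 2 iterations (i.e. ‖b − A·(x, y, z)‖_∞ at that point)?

Iteration 1:
  x = (7 - (1)·3.000 - (2)·-1.000) / (7) = 0.857
  y = (3 - (-3)·-3.000 - (1)·-1.000) / (7) = -0.714
  z = (9 - (1)·-3.000 - (-3)·3.000) / (8) = 2.625
Iteration 2:
  x = (7 - (1)·-0.714 - (2)·2.625) / (7) = 0.352
  y = (3 - (-3)·0.857 - (1)·2.625) / (7) = 0.421
  z = (9 - (1)·0.857 - (-3)·-0.714) / (8) = 0.750
Residual b − A·x = (2.615, 0.359, 3.911); ∞-norm = 3.911

3.911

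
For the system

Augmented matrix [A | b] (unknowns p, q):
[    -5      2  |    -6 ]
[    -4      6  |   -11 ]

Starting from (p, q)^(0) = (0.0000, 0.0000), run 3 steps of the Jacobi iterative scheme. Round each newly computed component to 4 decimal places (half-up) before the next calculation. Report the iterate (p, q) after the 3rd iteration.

Iteration 1:
  p = (-6 - (2)·0.0000) / (-5) = 1.2000
  q = (-11 - (-4)·0.0000) / (6) = -1.8333
Iteration 2:
  p = (-6 - (2)·-1.8333) / (-5) = 0.4667
  q = (-11 - (-4)·1.2000) / (6) = -1.0333
Iteration 3:
  p = (-6 - (2)·-1.0333) / (-5) = 0.7867
  q = (-11 - (-4)·0.4667) / (6) = -1.5222

(0.7867, -1.5222)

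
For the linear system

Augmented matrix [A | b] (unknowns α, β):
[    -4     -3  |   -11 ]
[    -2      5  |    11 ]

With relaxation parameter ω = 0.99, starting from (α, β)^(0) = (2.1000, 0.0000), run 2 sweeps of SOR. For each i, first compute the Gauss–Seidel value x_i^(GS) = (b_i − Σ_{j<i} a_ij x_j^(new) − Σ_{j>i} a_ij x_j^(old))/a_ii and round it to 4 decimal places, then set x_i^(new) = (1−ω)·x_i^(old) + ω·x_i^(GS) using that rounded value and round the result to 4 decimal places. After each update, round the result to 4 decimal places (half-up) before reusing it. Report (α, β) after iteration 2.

(0.3261, 2.3397)

Iteration 1:
  α: GS value = (-11 - (-3)·0.0000) / (-4) = 2.7500;  α ← (1−ω)·2.1000 + ω·2.7500 = 2.7435
  β: GS value = (11 - (-2)·2.7435) / (5) = 3.2974;  β ← (1−ω)·0.0000 + ω·3.2974 = 3.2644
Iteration 2:
  α: GS value = (-11 - (-3)·3.2644) / (-4) = 0.3017;  α ← (1−ω)·2.7435 + ω·0.3017 = 0.3261
  β: GS value = (11 - (-2)·0.3261) / (5) = 2.3304;  β ← (1−ω)·3.2644 + ω·2.3304 = 2.3397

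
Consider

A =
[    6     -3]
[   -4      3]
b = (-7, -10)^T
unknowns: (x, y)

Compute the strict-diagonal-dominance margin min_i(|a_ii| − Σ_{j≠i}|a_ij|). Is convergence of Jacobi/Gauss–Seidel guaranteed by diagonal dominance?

row 1: |6| − (3) = 3
row 2: |3| − (4) = -1
minimum over rows = -1 → not strictly diagonally dominant

-1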